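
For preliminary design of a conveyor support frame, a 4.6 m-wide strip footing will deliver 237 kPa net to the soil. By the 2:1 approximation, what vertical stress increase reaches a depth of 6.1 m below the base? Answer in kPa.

By the 2:1 method the load spreads at 1 horizontal : 2 vertical, so at depth z the loaded area has grown by z in each plan dimension:
Δσ = qB/(B+z) = 237×4.6/(4.6+6.1) = 101.89 kPa

Δσ_z ≈ 102 kPa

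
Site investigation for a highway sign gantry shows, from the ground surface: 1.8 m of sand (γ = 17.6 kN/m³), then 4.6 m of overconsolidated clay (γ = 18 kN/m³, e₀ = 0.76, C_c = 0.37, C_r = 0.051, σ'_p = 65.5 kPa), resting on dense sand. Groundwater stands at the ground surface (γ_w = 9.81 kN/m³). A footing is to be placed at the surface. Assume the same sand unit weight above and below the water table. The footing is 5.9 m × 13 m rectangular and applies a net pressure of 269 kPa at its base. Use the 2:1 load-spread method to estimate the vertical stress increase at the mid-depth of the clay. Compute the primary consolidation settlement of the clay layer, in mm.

S_c ≈ 398 mm

Mid-depth of clay below the ground surface: z = 1.8 + 4.6/2 = 4.1 m.
Total vertical stress at mid-clay: σ_v = 17.6×1.8 + 18×2.3 = 73.08 kPa.
Pore pressure: u = 9.81×(4.1 − 0) = 40.221 kPa.
Initial effective stress: σ'_0 = σ_v − u = 73.08 − 40.221 = 32.859 kPa.
Stress increase at mid-clay by the 2:1 spreading method:
Δσ = qBL/((B+z)(L+z)) = 269×5.9×13/((5.9+4.1)(13+4.1)) = 120.66 kPa
Final effective stress: σ'_f = 32.859 + 120.66 = 153.52 kPa.
σ'_f = 153.52 > σ'_p = 65.5 kPa, so the stress path crosses the preconsolidation pressure — recompression up to σ'_p, then virgin compression beyond:
S_c = H/(1+e₀)·[C_r·log₁₀(σ'_p/σ'_0) + C_c·log₁₀(σ'_f/σ'_p)]
    = 4.6/1.76 × [0.051×log₁₀(65.5/32.859) + 0.37×log₁₀(153.52/65.5)]
    = 2.6136 × [0.015279 + 0.13687] = 0.3977 m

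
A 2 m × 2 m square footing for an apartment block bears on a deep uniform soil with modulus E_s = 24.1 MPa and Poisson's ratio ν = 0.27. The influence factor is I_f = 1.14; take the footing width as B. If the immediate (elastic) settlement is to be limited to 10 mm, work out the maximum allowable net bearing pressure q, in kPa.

E_s = 24.1 MPa = 24100 kPa.
S_e = q·B·(1−ν²)/E_s · I_f  ⇒  q = S_e·E_s / (B·(1−ν²)·I_f).
q = 0.01 × 24100 / (2 × 0.9271 × 1.14) = 114 kPa

q ≈ 114 kPa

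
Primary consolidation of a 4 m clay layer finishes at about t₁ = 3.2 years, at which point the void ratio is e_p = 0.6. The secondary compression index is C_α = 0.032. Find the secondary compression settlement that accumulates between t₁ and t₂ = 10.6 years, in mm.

Secondary compression: S_s = C_α·H/(1+e_p)·log₁₀(t₂/t₁)
S_s = 0.032×4/(1+0.6)×log₁₀(10.6/3.2)
    = 0.08 × 0.5202 = 0.04161 m

S_s ≈ 41.6 mm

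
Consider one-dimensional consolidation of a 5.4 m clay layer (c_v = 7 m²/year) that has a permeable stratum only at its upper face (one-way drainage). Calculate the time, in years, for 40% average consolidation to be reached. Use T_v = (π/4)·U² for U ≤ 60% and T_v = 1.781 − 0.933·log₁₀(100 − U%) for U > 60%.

Drainage path length: H_d = H = 5.4 m (single drainage).
U ≤ 60%: T_v = (π/4)·U² = (π/4)×0.4² = 0.12566.
t = T_v·H_d²/c_v = 0.12566×5.4²/7 = 0.5235 years.

t ≈ 0.523 years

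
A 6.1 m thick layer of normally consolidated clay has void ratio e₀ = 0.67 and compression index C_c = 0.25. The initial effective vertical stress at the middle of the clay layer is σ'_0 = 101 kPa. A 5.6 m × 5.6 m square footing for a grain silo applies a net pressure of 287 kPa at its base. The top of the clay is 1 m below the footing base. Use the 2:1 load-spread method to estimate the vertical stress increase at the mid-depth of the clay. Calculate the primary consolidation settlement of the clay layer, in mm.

Mid-depth of clay below the footing base: z = 1 + 6.1/2 = 4.05 m.
Stress increase at mid-clay by the 2:1 spreading method:
Δσ = qBL/((B+z)(L+z)) = 287×5.6×5.6/((5.6+4.05)(5.6+4.05)) = 96.65 kPa
Final effective stress: σ'_f = σ'_0 + Δσ = 101 + 96.65 = 197.65 kPa.
Normally consolidated clay, so the full stress increment lies on the virgin compression line:
S_c = C_c·H/(1+e₀)·log₁₀(σ'_f/σ'_0) = 0.25×6.1/(1+0.67)×log₁₀(197.65/101)
    = 0.91317 × 0.29158 = 0.2663 m

S_c ≈ 266 mm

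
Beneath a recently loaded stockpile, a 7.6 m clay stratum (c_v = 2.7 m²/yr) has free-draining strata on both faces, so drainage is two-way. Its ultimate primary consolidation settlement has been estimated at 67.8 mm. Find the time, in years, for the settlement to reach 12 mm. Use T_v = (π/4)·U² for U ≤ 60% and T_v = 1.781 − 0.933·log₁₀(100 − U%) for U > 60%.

Drainage path length: H_d = H/2 = 3.8 m (double drainage).
U = S(t)/S_ult = 12/67.8 = 0.177.
U ≤ 60%: T_v = (π/4)·U² = (π/4)×0.17699² = 0.024603.
t = T_v·H_d²/c_v = 0.024603×3.8²/2.7 = 0.1316 years.

t ≈ 0.132 years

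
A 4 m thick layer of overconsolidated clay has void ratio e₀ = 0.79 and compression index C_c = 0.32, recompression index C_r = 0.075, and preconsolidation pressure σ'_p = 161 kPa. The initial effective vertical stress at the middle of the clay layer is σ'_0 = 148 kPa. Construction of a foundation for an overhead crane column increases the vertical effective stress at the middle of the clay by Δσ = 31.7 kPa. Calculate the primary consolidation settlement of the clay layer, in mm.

S_c ≈ 40.3 mm

Final effective stress: σ'_f = 148 + 31.7 = 179.7 kPa.
σ'_f = 179.7 > σ'_p = 161 kPa, so the stress path crosses the preconsolidation pressure — recompression up to σ'_p, then virgin compression beyond:
S_c = H/(1+e₀)·[C_r·log₁₀(σ'_p/σ'_0) + C_c·log₁₀(σ'_f/σ'_p)]
    = 4/1.79 × [0.075×log₁₀(161/148) + 0.32×log₁₀(179.7/161)]
    = 2.2346 × [0.0027423 + 0.015271] = 0.04025 m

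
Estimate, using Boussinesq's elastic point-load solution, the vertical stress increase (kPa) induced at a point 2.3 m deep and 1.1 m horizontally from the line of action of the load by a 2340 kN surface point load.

Δσ_z ≈ 126 kPa

Boussinesq vertical stress below a point load on an elastic half-space:
Δσ_z = 3P/(2πz²) · [1 + (r/z)²]^(−5/2)
r/z = 1.1/2.3 = 0.47826; [1+(r/z)²]^(−5/2) = 0.59752.
Δσ_z = 3×2340/(2π×2.3²) × 0.59752 = 211.2 × 0.59752 = 126.2 kPa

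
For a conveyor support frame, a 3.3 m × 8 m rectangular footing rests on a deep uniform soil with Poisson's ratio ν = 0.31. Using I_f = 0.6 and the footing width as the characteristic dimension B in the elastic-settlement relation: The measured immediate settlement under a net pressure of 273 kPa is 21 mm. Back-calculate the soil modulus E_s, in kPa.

S_e = q·B·(1−ν²)/E_s · I_f  ⇒  E_s = q·B·(1−ν²)·I_f / S_e.
E_s = 273 × 3.3 × 0.9039 × 0.6 / 0.021 = 23270 kPa

E_s ≈ 23300 kPa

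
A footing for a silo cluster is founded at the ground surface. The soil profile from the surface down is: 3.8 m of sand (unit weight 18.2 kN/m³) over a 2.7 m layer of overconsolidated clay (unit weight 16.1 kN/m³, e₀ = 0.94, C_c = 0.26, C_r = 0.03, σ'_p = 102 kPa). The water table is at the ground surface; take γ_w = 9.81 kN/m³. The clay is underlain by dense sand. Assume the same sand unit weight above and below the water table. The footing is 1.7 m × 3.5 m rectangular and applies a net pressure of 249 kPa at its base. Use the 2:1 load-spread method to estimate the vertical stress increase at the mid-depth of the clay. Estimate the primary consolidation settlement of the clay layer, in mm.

S_c ≈ 8.74 mm

Mid-depth of clay below the ground surface: z = 3.8 + 2.7/2 = 5.15 m.
Total vertical stress at mid-clay: σ_v = 18.2×3.8 + 16.1×1.35 = 90.895 kPa.
Pore pressure: u = 9.81×(5.15 − 0) = 50.522 kPa.
Initial effective stress: σ'_0 = σ_v − u = 90.895 − 50.522 = 40.373 kPa.
Stress increase at mid-clay by the 2:1 spreading method:
Δσ = qBL/((B+z)(L+z)) = 249×1.7×3.5/((1.7+5.15)(3.5+5.15)) = 25.004 kPa
Final effective stress: σ'_f = 40.373 + 25.004 = 65.377 kPa.
σ'_f = 65.377 ≤ σ'_p = 102 kPa, so the clay remains overconsolidated and only the recompression index applies:
S_c = C_r·H/(1+e₀)·log₁₀(σ'_f/σ'_0) = 0.03×2.7/1.94×log₁₀(65.377/40.373)
    = 0.041754 × 0.20933 = 0.00874 m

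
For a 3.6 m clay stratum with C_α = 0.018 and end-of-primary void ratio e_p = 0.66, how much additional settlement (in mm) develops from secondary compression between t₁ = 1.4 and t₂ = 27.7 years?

S_s ≈ 50.6 mm

Secondary compression: S_s = C_α·H/(1+e_p)·log₁₀(t₂/t₁)
S_s = 0.018×3.6/(1+0.66)×log₁₀(27.7/1.4)
    = 0.03904 × 1.296 = 0.0506 m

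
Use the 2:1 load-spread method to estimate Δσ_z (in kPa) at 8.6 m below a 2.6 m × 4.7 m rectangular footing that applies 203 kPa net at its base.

Δσ_z ≈ 16.7 kPa

By the 2:1 method the load spreads at 1 horizontal : 2 vertical, so at depth z the loaded area has grown by z in each plan dimension:
Δσ = qBL/((B+z)(L+z)) = 203×2.6×4.7/((2.6+8.6)(4.7+8.6)) = 16.653 kPa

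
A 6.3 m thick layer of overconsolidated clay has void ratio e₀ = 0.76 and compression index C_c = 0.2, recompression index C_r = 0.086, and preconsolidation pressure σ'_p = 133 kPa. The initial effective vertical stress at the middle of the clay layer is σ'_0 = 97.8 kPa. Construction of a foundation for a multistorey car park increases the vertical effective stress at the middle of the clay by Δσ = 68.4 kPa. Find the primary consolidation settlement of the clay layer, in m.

S_c ≈ 0.11 m

Final effective stress: σ'_f = 97.8 + 68.4 = 166.2 kPa.
σ'_f = 166.2 > σ'_p = 133 kPa, so the stress path crosses the preconsolidation pressure — recompression up to σ'_p, then virgin compression beyond:
S_c = H/(1+e₀)·[C_r·log₁₀(σ'_p/σ'_0) + C_c·log₁₀(σ'_f/σ'_p)]
    = 6.3/1.76 × [0.086×log₁₀(133/97.8) + 0.2×log₁₀(166.2/133)]
    = 3.5795 × [0.011482 + 0.019356] = 0.1104 m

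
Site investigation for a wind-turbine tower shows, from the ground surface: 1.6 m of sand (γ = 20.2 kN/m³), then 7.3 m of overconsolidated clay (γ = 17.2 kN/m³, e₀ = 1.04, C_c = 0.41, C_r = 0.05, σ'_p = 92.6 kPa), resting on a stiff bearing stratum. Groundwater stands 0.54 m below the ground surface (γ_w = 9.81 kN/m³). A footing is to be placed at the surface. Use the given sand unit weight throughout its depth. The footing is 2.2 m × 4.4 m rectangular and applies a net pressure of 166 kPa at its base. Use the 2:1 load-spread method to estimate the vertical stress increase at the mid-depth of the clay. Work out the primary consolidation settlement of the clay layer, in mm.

S_c ≈ 29.3 mm

Mid-depth of clay below the ground surface: z = 1.6 + 7.3/2 = 5.25 m.
Total vertical stress at mid-clay: σ_v = 20.2×1.6 + 17.2×3.65 = 95.1 kPa.
Pore pressure: u = 9.81×(5.25 − 0.54) = 46.205 kPa.
Initial effective stress: σ'_0 = σ_v − u = 95.1 − 46.205 = 48.895 kPa.
Stress increase at mid-clay by the 2:1 spreading method:
Δσ = qBL/((B+z)(L+z)) = 166×2.2×4.4/((2.2+5.25)(4.4+5.25)) = 22.351 kPa
Final effective stress: σ'_f = 48.895 + 22.351 = 71.246 kPa.
σ'_f = 71.246 ≤ σ'_p = 92.6 kPa, so the clay remains overconsolidated and only the recompression index applies:
S_c = C_r·H/(1+e₀)·log₁₀(σ'_f/σ'_0) = 0.05×7.3/2.04×log₁₀(71.246/48.895)
    = 0.17892 × 0.1635 = 0.02925 m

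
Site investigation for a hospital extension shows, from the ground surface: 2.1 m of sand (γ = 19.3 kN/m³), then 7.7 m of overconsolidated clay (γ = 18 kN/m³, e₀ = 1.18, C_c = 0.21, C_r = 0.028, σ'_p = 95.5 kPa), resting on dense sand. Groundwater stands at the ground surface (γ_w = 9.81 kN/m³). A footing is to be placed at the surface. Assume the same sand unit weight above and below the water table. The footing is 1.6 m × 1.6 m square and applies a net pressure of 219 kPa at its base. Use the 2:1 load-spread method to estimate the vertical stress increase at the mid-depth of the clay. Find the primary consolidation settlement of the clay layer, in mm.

Mid-depth of clay below the ground surface: z = 2.1 + 7.7/2 = 5.95 m.
Total vertical stress at mid-clay: σ_v = 19.3×2.1 + 18×3.85 = 109.83 kPa.
Pore pressure: u = 9.81×(5.95 − 0) = 58.37 kPa.
Initial effective stress: σ'_0 = σ_v − u = 109.83 − 58.37 = 51.46 kPa.
Stress increase at mid-clay by the 2:1 spreading method:
Δσ = qBL/((B+z)(L+z)) = 219×1.6×1.6/((1.6+5.95)(1.6+5.95)) = 9.8354 kPa
Final effective stress: σ'_f = 51.46 + 9.8354 = 61.295 kPa.
σ'_f = 61.295 ≤ σ'_p = 95.5 kPa, so the clay remains overconsolidated and only the recompression index applies:
S_c = C_r·H/(1+e₀)·log₁₀(σ'_f/σ'_0) = 0.028×7.7/2.18×log₁₀(61.295/51.46)
    = 0.098899 × 0.075955 = 0.007512 m

S_c ≈ 7.51 mm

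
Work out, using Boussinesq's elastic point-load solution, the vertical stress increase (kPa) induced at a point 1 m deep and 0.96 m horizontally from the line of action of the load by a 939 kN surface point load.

Δσ_z ≈ 87.6 kPa

Boussinesq vertical stress below a point load on an elastic half-space:
Δσ_z = 3P/(2πz²) · [1 + (r/z)²]^(−5/2)
r/z = 0.96/1 = 0.96; [1+(r/z)²]^(−5/2) = 0.19536.
Δσ_z = 3×939/(2π×1²) × 0.19536 = 448.34 × 0.19536 = 87.59 kPa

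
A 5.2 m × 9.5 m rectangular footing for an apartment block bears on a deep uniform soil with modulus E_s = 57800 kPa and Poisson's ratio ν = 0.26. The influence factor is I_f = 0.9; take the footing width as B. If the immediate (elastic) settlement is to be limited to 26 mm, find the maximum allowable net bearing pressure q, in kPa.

S_e = q·B·(1−ν²)/E_s · I_f  ⇒  q = S_e·E_s / (B·(1−ν²)·I_f).
q = 0.026 × 57800 / (5.2 × 0.9324 × 0.9) = 344.4 kPa

q ≈ 344 kPa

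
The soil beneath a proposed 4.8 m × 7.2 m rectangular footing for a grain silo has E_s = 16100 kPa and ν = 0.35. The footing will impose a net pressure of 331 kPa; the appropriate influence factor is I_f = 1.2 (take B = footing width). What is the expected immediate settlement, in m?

S_e ≈ 0.104 m

Immediate (elastic) settlement: S_e = q·B·(1−ν²)/E_s · I_f.
S_e = 331 × 4.8 × (1 − 0.35²) / 16100 × 1.2
    = 331 × 4.8 × 0.8775 / 16100 × 1.2
    = 0.1039 m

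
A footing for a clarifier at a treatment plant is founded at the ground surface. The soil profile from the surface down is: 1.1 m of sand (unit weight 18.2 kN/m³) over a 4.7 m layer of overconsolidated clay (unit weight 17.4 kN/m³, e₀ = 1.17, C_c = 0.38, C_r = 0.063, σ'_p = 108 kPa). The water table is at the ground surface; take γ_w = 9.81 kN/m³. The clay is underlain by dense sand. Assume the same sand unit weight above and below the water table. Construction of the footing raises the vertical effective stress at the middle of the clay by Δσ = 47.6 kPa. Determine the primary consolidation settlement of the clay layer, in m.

Mid-depth of clay below the ground surface: z = 1.1 + 4.7/2 = 3.45 m.
Total vertical stress at mid-clay: σ_v = 18.2×1.1 + 17.4×2.35 = 60.91 kPa.
Pore pressure: u = 9.81×(3.45 − 0) = 33.845 kPa.
Initial effective stress: σ'_0 = σ_v − u = 60.91 − 33.845 = 27.065 kPa.
Final effective stress: σ'_f = 27.065 + 47.6 = 74.665 kPa.
σ'_f = 74.665 ≤ σ'_p = 108 kPa, so the clay remains overconsolidated and only the recompression index applies:
S_c = C_r·H/(1+e₀)·log₁₀(σ'_f/σ'_0) = 0.063×4.7/2.17×log₁₀(74.665/27.065)
    = 0.13645 × 0.44071 = 0.06014 m

S_c ≈ 0.0601 m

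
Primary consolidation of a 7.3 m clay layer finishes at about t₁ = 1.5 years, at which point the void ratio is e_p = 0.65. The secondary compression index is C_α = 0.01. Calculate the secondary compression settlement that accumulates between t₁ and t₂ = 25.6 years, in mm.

Secondary compression: S_s = C_α·H/(1+e_p)·log₁₀(t₂/t₁)
S_s = 0.01×7.3/(1+0.65)×log₁₀(25.6/1.5)
    = 0.04424 × 1.232 = 0.05451 m

S_s ≈ 54.5 mm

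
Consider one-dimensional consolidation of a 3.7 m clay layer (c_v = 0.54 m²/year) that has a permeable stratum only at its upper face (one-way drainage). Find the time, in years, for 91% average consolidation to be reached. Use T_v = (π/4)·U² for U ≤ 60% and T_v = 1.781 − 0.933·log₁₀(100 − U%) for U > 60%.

Drainage path length: H_d = H = 3.7 m (single drainage).
U > 60%: T_v = 1.781 − 0.933·log₁₀(100 − 91) = 0.89069.
t = T_v·H_d²/c_v = 0.89069×3.7²/0.54 = 22.58 years.

t ≈ 22.6 years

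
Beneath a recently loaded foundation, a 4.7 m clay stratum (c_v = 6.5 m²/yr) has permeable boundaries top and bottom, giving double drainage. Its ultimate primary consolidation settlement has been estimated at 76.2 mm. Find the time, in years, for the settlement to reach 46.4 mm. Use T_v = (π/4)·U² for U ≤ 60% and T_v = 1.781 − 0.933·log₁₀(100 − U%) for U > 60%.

t ≈ 0.251 years

Drainage path length: H_d = H/2 = 2.35 m (double drainage).
U = S(t)/S_ult = 46.4/76.2 = 0.6089.
U > 60%: T_v = 1.781 − 0.933·log₁₀(100 − 60.892) = 0.29542.
t = T_v·H_d²/c_v = 0.29542×2.35²/6.5 = 0.251 years.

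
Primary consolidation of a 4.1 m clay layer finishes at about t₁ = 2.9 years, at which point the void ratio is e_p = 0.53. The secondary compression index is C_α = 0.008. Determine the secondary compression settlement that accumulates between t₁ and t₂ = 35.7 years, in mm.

S_s ≈ 23.4 mm

Secondary compression: S_s = C_α·H/(1+e_p)·log₁₀(t₂/t₁)
S_s = 0.008×4.1/(1+0.53)×log₁₀(35.7/2.9)
    = 0.02144 × 1.09 = 0.02337 m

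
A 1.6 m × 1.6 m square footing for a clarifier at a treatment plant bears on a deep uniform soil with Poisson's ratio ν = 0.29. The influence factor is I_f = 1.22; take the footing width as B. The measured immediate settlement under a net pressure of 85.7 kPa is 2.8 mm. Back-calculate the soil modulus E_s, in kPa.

E_s ≈ 54700 kPa

S_e = q·B·(1−ν²)/E_s · I_f  ⇒  E_s = q·B·(1−ν²)·I_f / S_e.
E_s = 85.7 × 1.6 × 0.9159 × 1.22 / 0.0028 = 54720 kPa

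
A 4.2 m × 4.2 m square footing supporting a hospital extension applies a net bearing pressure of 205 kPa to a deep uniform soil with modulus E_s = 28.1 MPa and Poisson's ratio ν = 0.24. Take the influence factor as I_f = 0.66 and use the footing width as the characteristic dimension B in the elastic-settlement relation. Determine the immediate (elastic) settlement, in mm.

Immediate (elastic) settlement: S_e = q·B·(1−ν²)/E_s · I_f.
E_s = 28.1 MPa = 28100 kPa.
S_e = 205 × 4.2 × (1 − 0.24²) / 28100 × 0.66
    = 205 × 4.2 × 0.9424 / 28100 × 0.66
    = 0.01906 m = 19.06 mm

S_e ≈ 19.1 mm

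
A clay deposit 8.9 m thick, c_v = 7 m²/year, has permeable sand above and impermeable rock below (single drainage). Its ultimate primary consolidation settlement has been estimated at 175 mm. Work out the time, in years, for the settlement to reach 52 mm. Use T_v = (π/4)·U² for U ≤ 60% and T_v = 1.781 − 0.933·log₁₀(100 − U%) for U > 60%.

Drainage path length: H_d = H = 8.9 m (single drainage).
U = S(t)/S_ult = 52/175 = 0.2971.
U ≤ 60%: T_v = (π/4)·U² = (π/4)×0.29714² = 0.069346.
t = T_v·H_d²/c_v = 0.069346×8.9²/7 = 0.7847 years.

t ≈ 0.785 years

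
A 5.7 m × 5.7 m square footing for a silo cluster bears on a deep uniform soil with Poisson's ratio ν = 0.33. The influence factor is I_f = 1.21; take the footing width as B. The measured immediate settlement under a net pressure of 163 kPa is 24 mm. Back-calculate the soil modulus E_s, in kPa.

E_s ≈ 41700 kPa

S_e = q·B·(1−ν²)/E_s · I_f  ⇒  E_s = q·B·(1−ν²)·I_f / S_e.
E_s = 163 × 5.7 × 0.8911 × 1.21 / 0.024 = 41740 kPa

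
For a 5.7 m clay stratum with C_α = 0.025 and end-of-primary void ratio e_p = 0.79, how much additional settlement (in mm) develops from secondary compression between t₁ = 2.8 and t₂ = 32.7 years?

S_s ≈ 85 mm

Secondary compression: S_s = C_α·H/(1+e_p)·log₁₀(t₂/t₁)
S_s = 0.025×5.7/(1+0.79)×log₁₀(32.7/2.8)
    = 0.07961 × 1.067 = 0.08497 m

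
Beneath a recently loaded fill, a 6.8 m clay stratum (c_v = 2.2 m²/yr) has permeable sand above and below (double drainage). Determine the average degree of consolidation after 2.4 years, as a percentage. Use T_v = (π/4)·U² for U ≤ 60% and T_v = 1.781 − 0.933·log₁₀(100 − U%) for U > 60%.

U ≈ 73.7 %

Drainage path length: H_d = H/2 = 3.4 m (double drainage).
T_v = c_v·t/H_d² = 2.2×2.4/3.4² = 0.45675.
T_v = 0.45675 corresponds to the U > 60% branch:
U = 1 − 10^((1.781 − T_v)/0.933)/100 = 0.7374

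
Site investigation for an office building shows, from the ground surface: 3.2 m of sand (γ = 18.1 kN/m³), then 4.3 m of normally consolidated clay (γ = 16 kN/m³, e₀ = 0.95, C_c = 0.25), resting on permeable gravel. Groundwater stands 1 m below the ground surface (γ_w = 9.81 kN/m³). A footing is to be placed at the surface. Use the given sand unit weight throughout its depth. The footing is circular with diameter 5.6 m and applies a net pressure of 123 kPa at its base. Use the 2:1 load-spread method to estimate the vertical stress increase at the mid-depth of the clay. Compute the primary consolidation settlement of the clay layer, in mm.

Mid-depth of clay below the ground surface: z = 3.2 + 4.3/2 = 5.35 m.
Total vertical stress at mid-clay: σ_v = 18.1×3.2 + 16×2.15 = 92.32 kPa.
Pore pressure: u = 9.81×(5.35 − 1) = 42.673 kPa.
Initial effective stress: σ'_0 = σ_v − u = 92.32 − 42.673 = 49.647 kPa.
Stress increase at mid-clay by the 2:1 spreading method:
Δσ ≈ qD²/(D+z)² = 123×5.6²/(5.6+5.35)² = 32.17 kPa
Final effective stress: σ'_f = σ'_0 + Δσ = 49.647 + 32.17 = 81.817 kPa.
Normally consolidated clay, so the full stress increment lies on the virgin compression line:
S_c = C_c·H/(1+e₀)·log₁₀(σ'_f/σ'_0) = 0.25×4.3/(1+0.95)×log₁₀(81.817/49.647)
    = 0.55128 × 0.21695 = 0.1196 m

S_c ≈ 120 mm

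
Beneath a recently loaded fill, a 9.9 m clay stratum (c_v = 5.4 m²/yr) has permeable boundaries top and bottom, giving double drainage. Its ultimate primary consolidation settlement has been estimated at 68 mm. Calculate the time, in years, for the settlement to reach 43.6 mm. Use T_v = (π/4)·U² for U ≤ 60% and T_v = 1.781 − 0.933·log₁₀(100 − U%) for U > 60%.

Drainage path length: H_d = H/2 = 4.95 m (double drainage).
U = S(t)/S_ult = 43.6/68 = 0.6412.
U > 60%: T_v = 1.781 − 0.933·log₁₀(100 − 64.118) = 0.3303.
t = T_v·H_d²/c_v = 0.3303×4.95²/5.4 = 1.499 years.

t ≈ 1.5 years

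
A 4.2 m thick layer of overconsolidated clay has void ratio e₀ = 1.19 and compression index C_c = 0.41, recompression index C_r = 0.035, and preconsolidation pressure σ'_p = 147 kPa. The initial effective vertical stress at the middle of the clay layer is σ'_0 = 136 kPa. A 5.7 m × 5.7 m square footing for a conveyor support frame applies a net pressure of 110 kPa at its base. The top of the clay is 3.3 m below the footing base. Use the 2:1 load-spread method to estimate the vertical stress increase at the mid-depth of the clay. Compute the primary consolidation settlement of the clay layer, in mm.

Mid-depth of clay below the footing base: z = 3.3 + 4.2/2 = 5.4 m.
Stress increase at mid-clay by the 2:1 spreading method:
Δσ = qBL/((B+z)(L+z)) = 110×5.7×5.7/((5.7+5.4)(5.7+5.4)) = 29.007 kPa
Final effective stress: σ'_f = 136 + 29.007 = 165.01 kPa.
σ'_f = 165.01 > σ'_p = 147 kPa, so the stress path crosses the preconsolidation pressure — recompression up to σ'_p, then virgin compression beyond:
S_c = H/(1+e₀)·[C_r·log₁₀(σ'_p/σ'_0) + C_c·log₁₀(σ'_f/σ'_p)]
    = 4.2/2.19 × [0.035×log₁₀(147/136) + 0.41×log₁₀(165.01/147)]
    = 1.9178 × [0.0011822 + 0.020579] = 0.04173 m

S_c ≈ 41.7 mm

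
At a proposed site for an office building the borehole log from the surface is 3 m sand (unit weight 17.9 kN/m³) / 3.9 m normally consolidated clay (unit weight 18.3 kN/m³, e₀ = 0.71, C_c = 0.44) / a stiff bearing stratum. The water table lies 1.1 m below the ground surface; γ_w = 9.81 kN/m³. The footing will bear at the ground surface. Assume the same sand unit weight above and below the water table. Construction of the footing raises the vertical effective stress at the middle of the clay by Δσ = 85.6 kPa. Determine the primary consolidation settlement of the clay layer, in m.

Mid-depth of clay below the ground surface: z = 3 + 3.9/2 = 4.95 m.
Total vertical stress at mid-clay: σ_v = 17.9×3 + 18.3×1.95 = 89.385 kPa.
Pore pressure: u = 9.81×(4.95 − 1.1) = 37.769 kPa.
Initial effective stress: σ'_0 = σ_v − u = 89.385 − 37.769 = 51.616 kPa.
Final effective stress: σ'_f = σ'_0 + Δσ = 51.616 + 85.6 = 137.22 kPa.
Normally consolidated clay, so the full stress increment lies on the virgin compression line:
S_c = C_c·H/(1+e₀)·log₁₀(σ'_f/σ'_0) = 0.44×3.9/(1+0.71)×log₁₀(137.22/51.616)
    = 1.0035 × 0.42463 = 0.4261 m

S_c ≈ 0.426 m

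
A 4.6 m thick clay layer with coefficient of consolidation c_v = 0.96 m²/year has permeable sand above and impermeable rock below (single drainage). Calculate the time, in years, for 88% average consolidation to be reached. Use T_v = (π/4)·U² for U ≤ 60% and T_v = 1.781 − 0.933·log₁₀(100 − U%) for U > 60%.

t ≈ 17.1 years

Drainage path length: H_d = H = 4.6 m (single drainage).
U > 60%: T_v = 1.781 − 0.933·log₁₀(100 − 88) = 0.77412.
t = T_v·H_d²/c_v = 0.77412×4.6²/0.96 = 17.06 years.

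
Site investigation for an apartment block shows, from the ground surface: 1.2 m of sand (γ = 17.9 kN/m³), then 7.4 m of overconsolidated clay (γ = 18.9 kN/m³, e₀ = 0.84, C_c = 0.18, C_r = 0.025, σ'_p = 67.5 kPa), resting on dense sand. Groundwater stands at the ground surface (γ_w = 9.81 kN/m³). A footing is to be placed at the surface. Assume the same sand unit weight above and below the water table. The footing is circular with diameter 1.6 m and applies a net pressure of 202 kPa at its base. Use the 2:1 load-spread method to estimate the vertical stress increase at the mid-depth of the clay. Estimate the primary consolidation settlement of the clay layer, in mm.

S_c ≈ 10.9 mm

Mid-depth of clay below the ground surface: z = 1.2 + 7.4/2 = 4.9 m.
Total vertical stress at mid-clay: σ_v = 17.9×1.2 + 18.9×3.7 = 91.41 kPa.
Pore pressure: u = 9.81×(4.9 − 0) = 48.069 kPa.
Initial effective stress: σ'_0 = σ_v − u = 91.41 − 48.069 = 43.341 kPa.
Stress increase at mid-clay by the 2:1 spreading method:
Δσ ≈ qD²/(D+z)² = 202×1.6²/(1.6+4.9)² = 12.24 kPa
Final effective stress: σ'_f = 43.341 + 12.24 = 55.581 kPa.
σ'_f = 55.581 ≤ σ'_p = 67.5 kPa, so the clay remains overconsolidated and only the recompression index applies:
S_c = C_r·H/(1+e₀)·log₁₀(σ'_f/σ'_0) = 0.025×7.4/1.84×log₁₀(55.581/43.341)
    = 0.10054 × 0.10803 = 0.01086 m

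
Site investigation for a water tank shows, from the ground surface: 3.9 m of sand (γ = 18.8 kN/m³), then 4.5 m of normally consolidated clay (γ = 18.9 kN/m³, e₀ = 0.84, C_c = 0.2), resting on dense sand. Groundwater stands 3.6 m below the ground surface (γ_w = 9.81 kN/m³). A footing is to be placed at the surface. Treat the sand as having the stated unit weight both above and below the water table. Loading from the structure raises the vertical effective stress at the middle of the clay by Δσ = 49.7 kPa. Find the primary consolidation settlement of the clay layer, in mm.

S_c ≈ 92.7 mm

Mid-depth of clay below the ground surface: z = 3.9 + 4.5/2 = 6.15 m.
Total vertical stress at mid-clay: σ_v = 18.8×3.9 + 18.9×2.25 = 115.84 kPa.
Pore pressure: u = 9.81×(6.15 − 3.6) = 25.015 kPa.
Initial effective stress: σ'_0 = σ_v − u = 115.84 − 25.015 = 90.825 kPa.
Final effective stress: σ'_f = σ'_0 + Δσ = 90.825 + 49.7 = 140.53 kPa.
Normally consolidated clay, so the full stress increment lies on the virgin compression line:
S_c = C_c·H/(1+e₀)·log₁₀(σ'_f/σ'_0) = 0.2×4.5/(1+0.84)×log₁₀(140.53/90.825)
    = 0.48913 × 0.18956 = 0.09272 m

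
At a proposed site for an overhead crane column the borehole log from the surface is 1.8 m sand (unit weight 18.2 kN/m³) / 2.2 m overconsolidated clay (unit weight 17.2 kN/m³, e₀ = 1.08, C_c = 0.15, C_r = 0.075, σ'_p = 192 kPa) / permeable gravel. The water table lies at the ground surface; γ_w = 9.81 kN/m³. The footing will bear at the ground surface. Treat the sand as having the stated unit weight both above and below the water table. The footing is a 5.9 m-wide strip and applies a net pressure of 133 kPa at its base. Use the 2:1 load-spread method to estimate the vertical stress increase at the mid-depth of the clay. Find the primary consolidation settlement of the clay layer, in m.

S_c ≈ 0.0543 m

Mid-depth of clay below the ground surface: z = 1.8 + 2.2/2 = 2.9 m.
Total vertical stress at mid-clay: σ_v = 18.2×1.8 + 17.2×1.1 = 51.68 kPa.
Pore pressure: u = 9.81×(2.9 − 0) = 28.449 kPa.
Initial effective stress: σ'_0 = σ_v − u = 51.68 − 28.449 = 23.231 kPa.
Stress increase at mid-clay by the 2:1 spreading method:
Δσ = qB/(B+z) = 133×5.9/(5.9+2.9) = 89.17 kPa
Final effective stress: σ'_f = 23.231 + 89.17 = 112.4 kPa.
σ'_f = 112.4 ≤ σ'_p = 192 kPa, so the clay remains overconsolidated and only the recompression index applies:
S_c = C_r·H/(1+e₀)·log₁₀(σ'_f/σ'_0) = 0.075×2.2/2.08×log₁₀(112.4/23.231)
    = 0.079328 × 0.6847 = 0.05432 m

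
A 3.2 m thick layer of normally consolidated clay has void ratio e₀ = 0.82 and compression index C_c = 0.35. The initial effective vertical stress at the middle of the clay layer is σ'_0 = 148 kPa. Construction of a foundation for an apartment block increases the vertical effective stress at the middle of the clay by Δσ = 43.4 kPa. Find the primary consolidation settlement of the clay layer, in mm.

S_c ≈ 68.7 mm

Final effective stress: σ'_f = σ'_0 + Δσ = 148 + 43.4 = 191.4 kPa.
Normally consolidated clay, so the full stress increment lies on the virgin compression line:
S_c = C_c·H/(1+e₀)·log₁₀(σ'_f/σ'_0) = 0.35×3.2/(1+0.82)×log₁₀(191.4/148)
    = 0.61538 × 0.11168 = 0.06873 m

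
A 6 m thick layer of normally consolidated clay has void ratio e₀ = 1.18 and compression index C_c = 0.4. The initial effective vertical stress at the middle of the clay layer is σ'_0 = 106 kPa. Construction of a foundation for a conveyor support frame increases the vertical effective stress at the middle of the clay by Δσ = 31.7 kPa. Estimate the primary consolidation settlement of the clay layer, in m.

S_c ≈ 0.125 m

Final effective stress: σ'_f = σ'_0 + Δσ = 106 + 31.7 = 137.7 kPa.
Normally consolidated clay, so the full stress increment lies on the virgin compression line:
S_c = C_c·H/(1+e₀)·log₁₀(σ'_f/σ'_0) = 0.4×6/(1+1.18)×log₁₀(137.7/106)
    = 1.1009 × 0.11363 = 0.1251 m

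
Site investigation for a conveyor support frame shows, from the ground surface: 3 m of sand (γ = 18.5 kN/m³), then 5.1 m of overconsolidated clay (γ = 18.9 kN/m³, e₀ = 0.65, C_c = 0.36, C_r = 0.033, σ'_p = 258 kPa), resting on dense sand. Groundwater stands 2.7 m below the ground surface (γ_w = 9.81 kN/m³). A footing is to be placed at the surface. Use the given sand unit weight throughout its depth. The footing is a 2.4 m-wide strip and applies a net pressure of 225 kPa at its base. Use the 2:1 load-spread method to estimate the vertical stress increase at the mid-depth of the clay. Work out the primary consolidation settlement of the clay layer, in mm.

S_c ≈ 28.4 mm

Mid-depth of clay below the ground surface: z = 3 + 5.1/2 = 5.55 m.
Total vertical stress at mid-clay: σ_v = 18.5×3 + 18.9×2.55 = 103.69 kPa.
Pore pressure: u = 9.81×(5.55 − 2.7) = 27.959 kPa.
Initial effective stress: σ'_0 = σ_v − u = 103.69 − 27.959 = 75.731 kPa.
Stress increase at mid-clay by the 2:1 spreading method:
Δσ = qB/(B+z) = 225×2.4/(2.4+5.55) = 67.925 kPa
Final effective stress: σ'_f = 75.731 + 67.925 = 143.66 kPa.
σ'_f = 143.66 ≤ σ'_p = 258 kPa, so the clay remains overconsolidated and only the recompression index applies:
S_c = C_r·H/(1+e₀)·log₁₀(σ'_f/σ'_0) = 0.033×5.1/1.65×log₁₀(143.66/75.731)
    = 0.102 × 0.27806 = 0.02836 m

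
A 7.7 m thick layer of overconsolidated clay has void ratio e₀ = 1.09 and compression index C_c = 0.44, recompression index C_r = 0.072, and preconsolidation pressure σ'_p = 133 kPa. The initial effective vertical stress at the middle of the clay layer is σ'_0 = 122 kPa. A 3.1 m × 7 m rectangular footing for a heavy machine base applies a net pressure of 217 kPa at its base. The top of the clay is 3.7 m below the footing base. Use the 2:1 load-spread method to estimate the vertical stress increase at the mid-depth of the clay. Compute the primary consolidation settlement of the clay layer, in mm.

Mid-depth of clay below the footing base: z = 3.7 + 7.7/2 = 7.55 m.
Stress increase at mid-clay by the 2:1 spreading method:
Δσ = qBL/((B+z)(L+z)) = 217×3.1×7/((3.1+7.55)(7+7.55)) = 30.388 kPa
Final effective stress: σ'_f = 122 + 30.388 = 152.39 kPa.
σ'_f = 152.39 > σ'_p = 133 kPa, so the stress path crosses the preconsolidation pressure — recompression up to σ'_p, then virgin compression beyond:
S_c = H/(1+e₀)·[C_r·log₁₀(σ'_p/σ'_0) + C_c·log₁₀(σ'_f/σ'_p)]
    = 7.7/2.09 × [0.072×log₁₀(133/122) + 0.44×log₁₀(152.39/133)]
    = 3.6842 × [0.0026994 + 0.026006] = 0.1058 m

S_c ≈ 106 mm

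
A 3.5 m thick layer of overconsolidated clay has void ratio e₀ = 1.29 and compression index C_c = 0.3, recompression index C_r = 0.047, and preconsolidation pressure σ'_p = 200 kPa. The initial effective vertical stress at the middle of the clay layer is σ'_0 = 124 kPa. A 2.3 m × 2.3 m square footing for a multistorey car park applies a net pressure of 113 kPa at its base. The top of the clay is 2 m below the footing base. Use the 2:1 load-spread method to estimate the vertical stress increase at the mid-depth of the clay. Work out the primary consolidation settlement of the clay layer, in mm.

Mid-depth of clay below the footing base: z = 2 + 3.5/2 = 3.75 m.
Stress increase at mid-clay by the 2:1 spreading method:
Δσ = qBL/((B+z)(L+z)) = 113×2.3×2.3/((2.3+3.75)(2.3+3.75)) = 16.331 kPa
Final effective stress: σ'_f = 124 + 16.331 = 140.33 kPa.
σ'_f = 140.33 ≤ σ'_p = 200 kPa, so the clay remains overconsolidated and only the recompression index applies:
S_c = C_r·H/(1+e₀)·log₁₀(σ'_f/σ'_0) = 0.047×3.5/2.29×log₁₀(140.33/124)
    = 0.071835 × 0.053729 = 0.00386 m

S_c ≈ 3.86 mm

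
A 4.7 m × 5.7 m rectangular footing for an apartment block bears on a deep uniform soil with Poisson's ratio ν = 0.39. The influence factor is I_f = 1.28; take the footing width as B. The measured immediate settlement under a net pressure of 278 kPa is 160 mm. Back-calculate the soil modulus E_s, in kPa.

E_s ≈ 8860 kPa

S_e = q·B·(1−ν²)/E_s · I_f  ⇒  E_s = q·B·(1−ν²)·I_f / S_e.
E_s = 278 × 4.7 × 0.8479 × 1.28 / 0.16 = 8863 kPa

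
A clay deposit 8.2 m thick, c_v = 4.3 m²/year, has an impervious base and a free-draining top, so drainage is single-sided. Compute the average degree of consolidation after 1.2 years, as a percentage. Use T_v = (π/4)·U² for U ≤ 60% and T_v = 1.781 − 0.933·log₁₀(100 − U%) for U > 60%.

U ≈ 31.3 %

Drainage path length: H_d = H = 8.2 m (single drainage).
T_v = c_v·t/H_d² = 4.3×1.2/8.2² = 0.07674.
T_v = 0.07674 corresponds to the U ≤ 60% branch:
U = √(4T_v/π) = 0.3126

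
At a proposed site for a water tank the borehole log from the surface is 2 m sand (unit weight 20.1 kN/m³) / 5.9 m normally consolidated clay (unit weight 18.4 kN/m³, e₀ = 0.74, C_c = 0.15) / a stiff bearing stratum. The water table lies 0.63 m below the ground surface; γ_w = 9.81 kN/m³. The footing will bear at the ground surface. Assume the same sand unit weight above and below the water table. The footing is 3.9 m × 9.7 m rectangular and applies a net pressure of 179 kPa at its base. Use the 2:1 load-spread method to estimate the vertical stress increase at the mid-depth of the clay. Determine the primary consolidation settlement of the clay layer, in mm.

Mid-depth of clay below the ground surface: z = 2 + 5.9/2 = 4.95 m.
Total vertical stress at mid-clay: σ_v = 20.1×2 + 18.4×2.95 = 94.48 kPa.
Pore pressure: u = 9.81×(4.95 − 0.63) = 42.379 kPa.
Initial effective stress: σ'_0 = σ_v − u = 94.48 − 42.379 = 52.101 kPa.
Stress increase at mid-clay by the 2:1 spreading method:
Δσ = qBL/((B+z)(L+z)) = 179×3.9×9.7/((3.9+4.95)(9.7+4.95)) = 52.229 kPa
Final effective stress: σ'_f = σ'_0 + Δσ = 52.101 + 52.229 = 104.33 kPa.
Normally consolidated clay, so the full stress increment lies on the virgin compression line:
S_c = C_c·H/(1+e₀)·log₁₀(σ'_f/σ'_0) = 0.15×5.9/(1+0.74)×log₁₀(104.33/52.101)
    = 0.50862 × 0.30156 = 0.1534 m

S_c ≈ 153 mm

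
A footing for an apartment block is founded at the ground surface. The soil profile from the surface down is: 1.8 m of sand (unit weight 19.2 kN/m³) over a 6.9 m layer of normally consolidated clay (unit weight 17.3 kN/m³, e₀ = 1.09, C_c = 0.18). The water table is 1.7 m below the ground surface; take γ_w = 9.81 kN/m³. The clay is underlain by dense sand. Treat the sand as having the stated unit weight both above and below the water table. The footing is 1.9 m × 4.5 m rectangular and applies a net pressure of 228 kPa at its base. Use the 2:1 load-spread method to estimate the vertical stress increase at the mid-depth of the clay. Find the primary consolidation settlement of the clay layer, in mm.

S_c ≈ 99.5 mm

Mid-depth of clay below the ground surface: z = 1.8 + 6.9/2 = 5.25 m.
Total vertical stress at mid-clay: σ_v = 19.2×1.8 + 17.3×3.45 = 94.245 kPa.
Pore pressure: u = 9.81×(5.25 − 1.7) = 34.825 kPa.
Initial effective stress: σ'_0 = σ_v − u = 94.245 − 34.825 = 59.42 kPa.
Stress increase at mid-clay by the 2:1 spreading method:
Δσ = qBL/((B+z)(L+z)) = 228×1.9×4.5/((1.9+5.25)(4.5+5.25)) = 27.963 kPa
Final effective stress: σ'_f = σ'_0 + Δσ = 59.42 + 27.963 = 87.383 kPa.
Normally consolidated clay, so the full stress increment lies on the virgin compression line:
S_c = C_c·H/(1+e₀)·log₁₀(σ'_f/σ'_0) = 0.18×6.9/(1+1.09)×log₁₀(87.383/59.42)
    = 0.59426 × 0.16749 = 0.09953 m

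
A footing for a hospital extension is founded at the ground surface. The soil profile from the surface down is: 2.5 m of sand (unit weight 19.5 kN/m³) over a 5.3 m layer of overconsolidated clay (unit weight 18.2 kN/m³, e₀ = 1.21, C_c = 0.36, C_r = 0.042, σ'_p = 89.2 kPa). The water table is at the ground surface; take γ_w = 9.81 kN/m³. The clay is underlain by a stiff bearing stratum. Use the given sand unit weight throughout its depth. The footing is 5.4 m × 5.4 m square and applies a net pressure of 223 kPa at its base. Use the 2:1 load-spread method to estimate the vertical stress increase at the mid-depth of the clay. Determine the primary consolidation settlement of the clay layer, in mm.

S_c ≈ 89.3 mm

Mid-depth of clay below the ground surface: z = 2.5 + 5.3/2 = 5.15 m.
Total vertical stress at mid-clay: σ_v = 19.5×2.5 + 18.2×2.65 = 96.98 kPa.
Pore pressure: u = 9.81×(5.15 − 0) = 50.522 kPa.
Initial effective stress: σ'_0 = σ_v − u = 96.98 − 50.522 = 46.458 kPa.
Stress increase at mid-clay by the 2:1 spreading method:
Δσ = qBL/((B+z)(L+z)) = 223×5.4×5.4/((5.4+5.15)(5.4+5.15)) = 58.423 kPa
Final effective stress: σ'_f = 46.458 + 58.423 = 104.88 kPa.
σ'_f = 104.88 > σ'_p = 89.2 kPa, so the stress path crosses the preconsolidation pressure — recompression up to σ'_p, then virgin compression beyond:
S_c = H/(1+e₀)·[C_r·log₁₀(σ'_p/σ'_0) + C_c·log₁₀(σ'_f/σ'_p)]
    = 5.3/2.21 × [0.042×log₁₀(89.2/46.458) + 0.36×log₁₀(104.88/89.2)]
    = 2.3982 × [0.011899 + 0.025318] = 0.08925 m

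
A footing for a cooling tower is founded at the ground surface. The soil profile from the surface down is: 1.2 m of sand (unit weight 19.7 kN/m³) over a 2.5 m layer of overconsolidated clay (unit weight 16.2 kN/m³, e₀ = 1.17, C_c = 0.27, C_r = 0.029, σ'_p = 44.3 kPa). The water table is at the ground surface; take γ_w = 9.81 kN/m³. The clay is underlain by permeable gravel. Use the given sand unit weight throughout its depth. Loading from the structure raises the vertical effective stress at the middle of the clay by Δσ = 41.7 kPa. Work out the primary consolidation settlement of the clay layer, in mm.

S_c ≈ 56.1 mm

Mid-depth of clay below the ground surface: z = 1.2 + 2.5/2 = 2.45 m.
Total vertical stress at mid-clay: σ_v = 19.7×1.2 + 16.2×1.25 = 43.89 kPa.
Pore pressure: u = 9.81×(2.45 − 0) = 24.035 kPa.
Initial effective stress: σ'_0 = σ_v − u = 43.89 − 24.035 = 19.855 kPa.
Final effective stress: σ'_f = 19.855 + 41.7 = 61.555 kPa.
σ'_f = 61.555 > σ'_p = 44.3 kPa, so the stress path crosses the preconsolidation pressure — recompression up to σ'_p, then virgin compression beyond:
S_c = H/(1+e₀)·[C_r·log₁₀(σ'_p/σ'_0) + C_c·log₁₀(σ'_f/σ'_p)]
    = 2.5/2.17 × [0.029×log₁₀(44.3/19.855) + 0.27×log₁₀(61.555/44.3)]
    = 1.1521 × [0.010107 + 0.038572] = 0.05608 m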